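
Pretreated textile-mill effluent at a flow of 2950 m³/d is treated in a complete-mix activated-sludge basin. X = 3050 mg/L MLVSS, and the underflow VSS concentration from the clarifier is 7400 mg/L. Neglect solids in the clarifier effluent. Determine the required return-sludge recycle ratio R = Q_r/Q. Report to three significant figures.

Mass balance around the secondary clarifier (neglecting effluent solids): R = X / (X_r − X) = 3050 / (7400 − 3050) = 0.7011.

R ≈ 0.701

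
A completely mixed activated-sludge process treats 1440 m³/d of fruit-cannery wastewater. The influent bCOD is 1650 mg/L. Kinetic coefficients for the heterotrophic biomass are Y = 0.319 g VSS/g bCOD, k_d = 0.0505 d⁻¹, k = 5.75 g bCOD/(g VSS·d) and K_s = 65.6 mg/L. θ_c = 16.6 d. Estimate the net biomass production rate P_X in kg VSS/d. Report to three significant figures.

P_X ≈ 411 kg VSS/d

Effluent substrate depends only on kinetics and SRT: S = K_s(1 + k_d θ_c) / [θ_c(Yk − k_d) − 1] = 65.6 × (1 + 0.0505 × 16.6) / [16.6 × (0.319 × 5.75 − 0.0505) − 1] = 120.6 / 28.61 = 4.215 mg/L.
Y_obs = Y / (1 + k_d θ_c) = 0.319 / (1 + 0.0505 × 16.6) = 0.319 / 1.838 = 0.1735.
ΔS = 1650 − 4.22 = 1646 mg/L, so the substrate removal rate is 1440 × 1646/1000 = 2370 kg bCOD/d.
Net biomass production P_X = Y_obs × Q·(S₀ − S) = 0.1735 × 2370 = 411.3 kg VSS/d.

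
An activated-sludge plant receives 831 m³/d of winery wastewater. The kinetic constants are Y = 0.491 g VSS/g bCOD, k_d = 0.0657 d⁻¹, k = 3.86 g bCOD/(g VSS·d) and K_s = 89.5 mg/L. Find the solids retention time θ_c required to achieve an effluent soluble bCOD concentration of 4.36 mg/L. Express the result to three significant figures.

Specific growth rate at S = 4.36 mg/L: μ = YkS/(K_s+S) = 0.491·3.86·4.36/(89.5+4.36) = 0.08804 d⁻¹.
Then 1/θ_c = μ − k_d = 0.08804 − 0.0657 = 0.02234 d⁻¹, giving θ_c = 44.76 d.

θ_c ≈ 44.8 d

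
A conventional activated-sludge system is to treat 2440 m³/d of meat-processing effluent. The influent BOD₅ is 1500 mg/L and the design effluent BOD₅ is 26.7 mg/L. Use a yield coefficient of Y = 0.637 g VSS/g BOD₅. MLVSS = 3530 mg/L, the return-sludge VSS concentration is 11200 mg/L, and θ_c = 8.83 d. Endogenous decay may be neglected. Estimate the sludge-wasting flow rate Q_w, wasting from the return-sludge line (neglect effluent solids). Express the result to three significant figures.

Biomass mass balance (decay neglected): V·X = Y·Q·(S₀ − S)·θ_c, so V = 0.637 × 2440 × (1500 − 26.7) × 8.83 / 3530 = 5728 m³.
Q_w = (V·X)/(θ_c X_r) = 5728 × 3530 / (8.83 × 11200) = 204.5 m³/d.

Q_w ≈ 204 m³/d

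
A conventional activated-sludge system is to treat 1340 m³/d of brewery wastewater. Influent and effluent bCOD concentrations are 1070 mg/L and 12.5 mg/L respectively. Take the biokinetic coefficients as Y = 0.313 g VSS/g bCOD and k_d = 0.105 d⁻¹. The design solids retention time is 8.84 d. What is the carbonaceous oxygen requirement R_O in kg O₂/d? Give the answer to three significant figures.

R_O ≈ 1090 kg O₂/d

The observed yield is Y_obs = Y/(1 + k_d·θ_c) = 0.313 / (1 + 0.105 × 8.84) = 0.313 / 1.928 = 0.1623 g VSS per g bCOD removed.
Q·(S₀ − S) = 1340 × (1070 − 12.5) × 10⁻³ = 1417 kg/d removed.
Biomass synthesised: P_X = Y_obs × 1417 = 230.0 kg VSS/d.
R_O = Q·ΔS − 1.42 P_X = 1417 − 326.6 = 1090 kg O₂/d.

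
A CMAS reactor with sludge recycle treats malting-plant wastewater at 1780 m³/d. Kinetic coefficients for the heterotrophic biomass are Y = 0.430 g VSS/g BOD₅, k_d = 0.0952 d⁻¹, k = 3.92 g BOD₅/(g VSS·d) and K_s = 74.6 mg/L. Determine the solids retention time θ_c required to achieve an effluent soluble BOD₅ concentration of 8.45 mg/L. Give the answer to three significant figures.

Specific growth rate at S = 8.45 mg/L: μ = YkS/(K_s+S) = 0.430·3.92·8.45/(74.6+8.45) = 0.1715 d⁻¹.
Then 1/θ_c = μ − k_d = 0.1715 − 0.0952 = 0.07630 d⁻¹, giving θ_c = 13.11 d.

θ_c ≈ 13.1 d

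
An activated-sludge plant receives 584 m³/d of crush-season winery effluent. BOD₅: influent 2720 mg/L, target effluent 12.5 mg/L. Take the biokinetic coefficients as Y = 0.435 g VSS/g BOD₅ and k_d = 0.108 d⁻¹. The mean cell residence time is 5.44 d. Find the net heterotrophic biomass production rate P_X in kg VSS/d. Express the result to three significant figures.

Correct the yield for decay: Y_obs = Y/(1 + k_d θ_c) = 0.435 / (1 + 0.108 × 5.44) = 0.435 / 1.588 = 0.2740.
Q·(S₀ − S) = 584 × (2720 − 12.5) × 10⁻³ = 1581 kg/d removed.
Biomass produced: P_X = Y_obs·Q·ΔS = 0.2740 × 1581 ≈ 433.3 kg VSS/d.

P_X ≈ 433 kg VSS/d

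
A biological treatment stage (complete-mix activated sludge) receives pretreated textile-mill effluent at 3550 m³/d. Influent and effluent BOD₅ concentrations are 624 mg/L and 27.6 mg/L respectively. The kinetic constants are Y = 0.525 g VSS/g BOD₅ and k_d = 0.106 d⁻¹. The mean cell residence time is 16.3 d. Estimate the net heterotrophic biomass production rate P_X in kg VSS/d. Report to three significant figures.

P_X ≈ 407 kg VSS/d

Y_obs = Y / (1 + k_d θ_c) = 0.525 / (1 + 0.106 × 16.3) = 0.525 / 2.728 = 0.1925.
Substrate removed = Q·(S₀ − S) = 3550 m³/d × (624 − 27.6) g/m³ = 2.12×10^6 g/d = 2117 kg/d.
So the net sludge growth is P_X = 0.1925 × 2117 = 407.5 kg VSS/d.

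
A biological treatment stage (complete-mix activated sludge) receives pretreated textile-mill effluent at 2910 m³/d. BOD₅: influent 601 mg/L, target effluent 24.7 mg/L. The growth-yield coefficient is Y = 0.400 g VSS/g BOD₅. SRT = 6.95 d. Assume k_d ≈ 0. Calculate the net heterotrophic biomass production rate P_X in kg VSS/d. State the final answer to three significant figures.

P_X ≈ 671 kg VSS/d

Since k_d ≈ 0, Y_obs = Y = 0.400 g VSS/g BOD₅.
ΔS = 601 − 24.7 = 576.3 mg/L, so the substrate removal rate is 2910 × 576.3/1000 = 1677 kg BOD₅/d.
Net biomass production P_X = Y_obs × Q·(S₀ − S) = 0.4000 × 1677 = 670.8 kg VSS/d.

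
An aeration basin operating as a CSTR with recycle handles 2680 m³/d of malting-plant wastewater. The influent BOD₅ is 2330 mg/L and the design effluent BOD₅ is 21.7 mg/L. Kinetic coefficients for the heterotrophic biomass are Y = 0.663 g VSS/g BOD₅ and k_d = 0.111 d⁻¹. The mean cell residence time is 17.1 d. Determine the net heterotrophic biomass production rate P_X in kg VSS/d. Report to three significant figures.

Observed yield with endogenous decay: Y_obs = Y / (1 + k_d·θ_c) = 0.663 / (1 + 0.111 × 17.1) = 0.663 / 2.898 = 0.2288 g VSS/g BOD₅.
Substrate removed = Q·(S₀ − S) = 2680 m³/d × (2330 − 21.7) g/m³ = 6.19×10^6 g/d = 6186 kg/d.
Biomass produced: P_X = Y_obs·Q·ΔS = 0.2288 × 6186 ≈ 1415 kg VSS/d.

P_X ≈ 1420 kg VSS/d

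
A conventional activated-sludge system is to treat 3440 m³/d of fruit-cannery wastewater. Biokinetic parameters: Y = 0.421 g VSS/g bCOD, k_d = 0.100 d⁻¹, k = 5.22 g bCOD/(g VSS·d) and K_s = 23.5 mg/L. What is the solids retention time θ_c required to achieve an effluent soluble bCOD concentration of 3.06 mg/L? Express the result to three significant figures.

At the target effluent, Y k S/(K_s+S) = 0.421×5.22×3.06/26.56 = 0.2532 d⁻¹.
θ_c = 1/(μ − k_d) = 1/(0.2532 − 0.100) = 1/0.1532 = 6.528 d.

θ_c ≈ 6.53 d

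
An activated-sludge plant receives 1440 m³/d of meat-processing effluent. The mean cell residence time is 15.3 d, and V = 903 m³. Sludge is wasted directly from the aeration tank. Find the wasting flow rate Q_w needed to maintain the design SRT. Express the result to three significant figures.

Wasting from the aeration tank: Q_w = V / θ_c = 903.0 / 15.3 = 59.02 m³/d.

Q_w ≈ 59.0 m³/d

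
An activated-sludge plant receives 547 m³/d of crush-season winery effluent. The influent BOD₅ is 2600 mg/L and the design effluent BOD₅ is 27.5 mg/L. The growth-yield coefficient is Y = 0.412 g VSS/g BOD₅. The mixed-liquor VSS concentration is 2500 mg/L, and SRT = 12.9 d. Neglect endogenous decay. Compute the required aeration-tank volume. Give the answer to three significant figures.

V·X = Y·Q·ΔS·θ_c gives V = 0.412 × 547 × (2600 − 27.5) × 12.9 / 2500 = 2992 m³.

V ≈ 2990 m³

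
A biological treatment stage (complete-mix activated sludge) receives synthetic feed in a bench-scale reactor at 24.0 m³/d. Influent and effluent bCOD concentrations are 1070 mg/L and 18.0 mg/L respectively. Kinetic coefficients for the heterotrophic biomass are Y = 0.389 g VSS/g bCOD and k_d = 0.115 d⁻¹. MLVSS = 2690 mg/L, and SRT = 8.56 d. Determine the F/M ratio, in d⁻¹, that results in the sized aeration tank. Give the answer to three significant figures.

F/M ≈ 0.606 d⁻¹

Rearranging the biomass balance for a CMAS with decay, V = Y·Q·ΔS·θ_c / [X·(1+k_d θ_c)] = 0.389 × 24.0 × (1070 − 18.0) × 8.56 / [2690 × (1 + 0.115 × 8.56)] = 8.41×10^4 / 5338 = 15.75 m³.
F/M = applied load / biomass = Q·S₀/(V·X) = 24.0 × 1070 / (15.75 × 2690) = 0.6061 d⁻¹.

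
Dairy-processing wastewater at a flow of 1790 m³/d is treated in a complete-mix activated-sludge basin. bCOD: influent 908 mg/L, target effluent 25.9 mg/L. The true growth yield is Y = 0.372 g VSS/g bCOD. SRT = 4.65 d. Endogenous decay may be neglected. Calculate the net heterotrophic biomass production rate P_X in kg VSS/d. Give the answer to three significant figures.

P_X ≈ 587 kg VSS/d

No decay correction is needed, so Y_obs = Y = 0.372.
ΔS = 908 − 25.9 = 882.1 mg/L, so the substrate removal rate is 1790 × 882.1/1000 = 1579 kg bCOD/d.
So the net sludge growth is P_X = 0.3720 × 1579 = 587.4 kg VSS/d.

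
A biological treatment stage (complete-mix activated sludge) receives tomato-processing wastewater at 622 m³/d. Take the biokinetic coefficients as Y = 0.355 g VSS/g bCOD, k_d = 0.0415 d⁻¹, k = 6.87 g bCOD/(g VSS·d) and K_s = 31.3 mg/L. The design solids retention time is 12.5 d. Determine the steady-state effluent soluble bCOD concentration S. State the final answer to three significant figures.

Effluent substrate depends only on kinetics and SRT: S = K_s(1 + k_d θ_c) / [θ_c(Yk − k_d) − 1] = 31.3 × (1 + 0.0415 × 12.5) / [12.5 × (0.355 × 6.87 − 0.0415) − 1] = 47.54 / 28.97 = 1.641 mg/L.

S ≈ 1.64 mg/L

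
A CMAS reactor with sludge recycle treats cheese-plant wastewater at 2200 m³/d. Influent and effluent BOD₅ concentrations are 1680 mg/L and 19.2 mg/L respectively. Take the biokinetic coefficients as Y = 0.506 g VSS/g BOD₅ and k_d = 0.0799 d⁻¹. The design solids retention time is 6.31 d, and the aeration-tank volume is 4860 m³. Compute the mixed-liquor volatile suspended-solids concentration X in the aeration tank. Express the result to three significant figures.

X = Y·Q·ΔS·θ_c / [V·(1 + k_d θ_c)] = 0.506 × 2200 × (1680 − 19.2) × 6.31 / [4860 × (1 + 0.0799 × 6.31)] = 1596 mg/L.

X ≈ 1600 mg/L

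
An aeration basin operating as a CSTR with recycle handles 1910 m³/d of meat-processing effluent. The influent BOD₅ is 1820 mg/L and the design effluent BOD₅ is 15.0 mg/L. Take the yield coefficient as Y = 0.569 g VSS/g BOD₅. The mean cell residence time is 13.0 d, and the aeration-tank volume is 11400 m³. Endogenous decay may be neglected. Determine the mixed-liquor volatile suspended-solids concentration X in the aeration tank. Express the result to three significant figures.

X = Y·Q·ΔS·θ_c / V = 0.569 × 1910 × (1820 − 15.0) × 13.0 / 11400 = 2237 mg/L.

X ≈ 2240 mg/L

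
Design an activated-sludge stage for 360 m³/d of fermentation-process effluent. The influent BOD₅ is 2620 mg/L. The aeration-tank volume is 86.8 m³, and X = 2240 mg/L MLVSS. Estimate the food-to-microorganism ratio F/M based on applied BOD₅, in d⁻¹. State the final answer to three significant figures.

F/M = applied load / biomass = Q·S₀/(V·X) = 360 × 2620 / (86.80 × 2240) = 4.851 d⁻¹.

F/M ≈ 4.85 d⁻¹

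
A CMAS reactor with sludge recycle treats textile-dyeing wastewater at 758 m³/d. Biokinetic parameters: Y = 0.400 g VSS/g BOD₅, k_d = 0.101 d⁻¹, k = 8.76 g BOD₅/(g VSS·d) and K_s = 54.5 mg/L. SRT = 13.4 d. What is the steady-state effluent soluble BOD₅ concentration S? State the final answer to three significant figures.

S ≈ 2.88 mg/L

From the Monod/SRT balance for a CMAS, S = K_s·(1+k_d θ_c)/[θ_c·(Y k − k_d) − 1] = 54.5 × (1 + 0.101 × 13.4) / [13.4 × (0.400 × 8.76 − 0.101) − 1] = 128.3 / 44.60 = 2.876 mg/L.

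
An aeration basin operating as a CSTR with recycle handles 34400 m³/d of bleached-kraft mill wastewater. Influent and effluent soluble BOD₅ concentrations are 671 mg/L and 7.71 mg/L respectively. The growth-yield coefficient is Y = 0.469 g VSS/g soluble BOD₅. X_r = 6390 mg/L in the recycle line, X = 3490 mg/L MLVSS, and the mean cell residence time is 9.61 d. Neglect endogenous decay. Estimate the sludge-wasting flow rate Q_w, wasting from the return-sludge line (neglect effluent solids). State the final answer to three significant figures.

Biomass mass balance (decay neglected): V·X = Y·Q·(S₀ − S)·θ_c, so V = 0.469 × 34400 × (671 − 7.71) × 9.61 / 3490 = 29467 m³.
θ_c = V·X/(Q_w·X_r) when wasting from the recycle, so Q_w = V·X/(θ_c·X_r) = 29467 × 3490 / (9.61 × 6390) = 1675 m³/d.

Q_w ≈ 1670 m³/d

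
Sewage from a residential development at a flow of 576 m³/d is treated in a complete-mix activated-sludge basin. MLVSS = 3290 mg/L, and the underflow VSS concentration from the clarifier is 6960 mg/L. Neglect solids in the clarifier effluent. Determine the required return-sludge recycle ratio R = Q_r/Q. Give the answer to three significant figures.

Mass balance around the secondary clarifier (neglecting effluent solids): R = X / (X_r − X) = 3290 / (6960 − 3290) = 0.8965.

R ≈ 0.896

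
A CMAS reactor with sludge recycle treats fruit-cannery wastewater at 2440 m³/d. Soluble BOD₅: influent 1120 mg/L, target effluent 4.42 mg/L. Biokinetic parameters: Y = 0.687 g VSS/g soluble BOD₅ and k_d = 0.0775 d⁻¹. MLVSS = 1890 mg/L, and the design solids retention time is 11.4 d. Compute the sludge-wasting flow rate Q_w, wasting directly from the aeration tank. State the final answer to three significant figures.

Q_w ≈ 525 m³/d

Rearranging the biomass balance for a CMAS with decay, V = Y·Q·ΔS·θ_c / [X·(1+k_d θ_c)] = 0.687 × 2440 × (1120 − 4.42) × 11.4 / [1890 × (1 + 0.0775 × 11.4)] = 2.13×10^7 / 3560 = 5989 m³.
For wasting at MLVSS concentration, Q_w = V/θ_c = 5989/11.4 = 525.3 m³/d.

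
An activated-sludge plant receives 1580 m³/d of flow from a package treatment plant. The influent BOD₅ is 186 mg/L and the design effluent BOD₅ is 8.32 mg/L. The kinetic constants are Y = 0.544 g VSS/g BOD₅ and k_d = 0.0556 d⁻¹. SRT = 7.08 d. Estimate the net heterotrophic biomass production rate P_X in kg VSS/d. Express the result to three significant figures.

P_X ≈ 110 kg VSS/d

Observed yield with endogenous decay: Y_obs = Y / (1 + k_d·θ_c) = 0.544 / (1 + 0.0556 × 7.08) = 0.544 / 1.394 = 0.3903 g VSS/g BOD₅.
ΔS = 186 − 8.32 = 177.7 mg/L, so the substrate removal rate is 1580 × 177.7/1000 = 280.7 kg BOD₅/d.
So the net sludge growth is P_X = 0.3903 × 280.7 = 109.6 kg VSS/d.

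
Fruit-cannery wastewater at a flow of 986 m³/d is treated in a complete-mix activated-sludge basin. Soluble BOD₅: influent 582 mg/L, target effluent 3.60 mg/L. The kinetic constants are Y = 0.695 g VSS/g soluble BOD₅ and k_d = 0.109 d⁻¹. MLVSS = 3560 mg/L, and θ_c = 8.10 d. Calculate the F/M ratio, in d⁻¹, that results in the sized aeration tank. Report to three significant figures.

Rearranging the biomass balance for a CMAS with decay, V = Y·Q·ΔS·θ_c / [X·(1+k_d θ_c)] = 0.695 × 986 × (582 − 3.60) × 8.10 / [3560 × (1 + 0.109 × 8.10)] = 3.21×10^6 / 6703 = 479.0 m³.
F/M = applied load / biomass = Q·S₀/(V·X) = 986 × 582 / (479.0 × 3560) = 0.3366 d⁻¹.

F/M ≈ 0.337 d⁻¹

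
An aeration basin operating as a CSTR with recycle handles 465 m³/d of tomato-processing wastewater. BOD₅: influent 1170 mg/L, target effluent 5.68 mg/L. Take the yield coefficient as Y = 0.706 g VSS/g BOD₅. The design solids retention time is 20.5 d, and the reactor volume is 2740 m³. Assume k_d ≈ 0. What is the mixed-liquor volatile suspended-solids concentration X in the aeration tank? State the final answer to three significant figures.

X = Y·Q·ΔS·θ_c / V = 0.706 × 465 × (1170 − 5.68) × 20.5 / 2740 = 2860 mg/L.

X ≈ 2860 mg/L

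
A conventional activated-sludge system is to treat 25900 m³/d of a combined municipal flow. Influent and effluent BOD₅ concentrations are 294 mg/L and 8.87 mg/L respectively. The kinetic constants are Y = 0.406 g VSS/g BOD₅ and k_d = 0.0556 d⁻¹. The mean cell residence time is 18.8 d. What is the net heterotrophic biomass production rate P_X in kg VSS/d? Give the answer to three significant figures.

P_X ≈ 1470 kg VSS/d

Observed yield with endogenous decay: Y_obs = Y / (1 + k_d·θ_c) = 0.406 / (1 + 0.0556 × 18.8) = 0.406 / 2.045 = 0.1985 g VSS/g BOD₅.
Mass of BOD₅ removed per day: Q(S₀ − S) = 25900 × 285.1 g/m³ = 7385 kg/d.
Biomass produced: P_X = Y_obs·Q·ΔS = 0.1985 × 7385 ≈ 1466 kg VSS/d.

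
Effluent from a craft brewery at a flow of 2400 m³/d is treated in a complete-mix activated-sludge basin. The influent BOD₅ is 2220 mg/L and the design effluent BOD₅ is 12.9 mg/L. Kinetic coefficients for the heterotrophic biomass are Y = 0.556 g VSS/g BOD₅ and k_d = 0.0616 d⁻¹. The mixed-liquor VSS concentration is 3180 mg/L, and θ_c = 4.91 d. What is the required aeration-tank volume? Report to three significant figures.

V ≈ 3490 m³

From the SRT design equation V = Y Q (S₀−S) θ_c / [X (1 + k_d θ_c)] = 0.556 × 2400 × (2220 − 12.9) × 4.91 / [3180 × (1 + 0.0616 × 4.91)] = 1.45×10^7 / 4142 = 3491 m³.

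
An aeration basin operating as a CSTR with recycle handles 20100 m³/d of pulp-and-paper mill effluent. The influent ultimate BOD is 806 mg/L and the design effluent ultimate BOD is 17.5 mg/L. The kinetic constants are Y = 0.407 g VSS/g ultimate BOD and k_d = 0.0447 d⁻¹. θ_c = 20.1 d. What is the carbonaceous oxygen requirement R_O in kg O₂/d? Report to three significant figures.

Observed yield with endogenous decay: Y_obs = Y / (1 + k_d·θ_c) = 0.407 / (1 + 0.0447 × 20.1) = 0.407 / 1.898 = 0.2144 g VSS/g ultimate BOD.
Mass of ultimate BOD removed per day: Q(S₀ − S) = 20100 × 788.5 g/m³ = 15849 kg/d.
Biomass synthesised: P_X = Y_obs × 15849 = 3398 kg VSS/d.
R_O = Q·ΔS − 1.42 P_X = 15849 − 4825 = 11024 kg O₂/d.

R_O ≈ 11000 kg O₂/d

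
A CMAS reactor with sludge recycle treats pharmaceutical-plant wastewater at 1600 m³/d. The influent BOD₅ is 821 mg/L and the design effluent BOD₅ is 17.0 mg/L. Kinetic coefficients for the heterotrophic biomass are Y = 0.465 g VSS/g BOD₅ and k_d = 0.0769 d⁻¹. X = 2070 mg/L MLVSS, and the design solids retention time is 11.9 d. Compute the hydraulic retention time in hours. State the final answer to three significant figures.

τ ≈ 26.9 h

Rearranging the biomass balance for a CMAS with decay, V = Y·Q·ΔS·θ_c / [X·(1+k_d θ_c)] = 0.465 × 1600 × (821 − 17.0) × 11.9 / [2070 × (1 + 0.0769 × 11.9)] = 7.12×10^6 / 3964 = 1796 m³.
HRT = V/Q = 1796 m³ / 1600 m³·d⁻¹ = 1.122 d × 24 = 26.93 h.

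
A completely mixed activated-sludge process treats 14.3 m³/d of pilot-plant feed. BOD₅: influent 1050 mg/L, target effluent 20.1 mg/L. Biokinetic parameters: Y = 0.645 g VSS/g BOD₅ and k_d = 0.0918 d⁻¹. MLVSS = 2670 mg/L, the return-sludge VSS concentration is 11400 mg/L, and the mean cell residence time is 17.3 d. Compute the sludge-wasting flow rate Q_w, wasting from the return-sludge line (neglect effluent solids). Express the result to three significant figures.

Q_w ≈ 0.322 m³/d

From the SRT design equation V = Y Q (S₀−S) θ_c / [X (1 + k_d θ_c)] = 0.645 × 14.3 × (1050 − 20.1) × 17.3 / [2670 × (1 + 0.0918 × 17.3)] = 1.64×10^5 / 6910 = 23.78 m³.
Q_w = (V·X)/(θ_c X_r) = 23.78 × 2670 / (17.3 × 11400) = 0.3220 m³/d.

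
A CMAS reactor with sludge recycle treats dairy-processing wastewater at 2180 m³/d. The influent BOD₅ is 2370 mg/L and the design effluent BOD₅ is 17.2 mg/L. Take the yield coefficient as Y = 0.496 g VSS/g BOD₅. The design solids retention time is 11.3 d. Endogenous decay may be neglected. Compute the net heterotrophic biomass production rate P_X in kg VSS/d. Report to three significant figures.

With endogenous decay neglected, the observed yield equals the true yield: Y_obs = Y = 0.496 g VSS/g BOD₅.
Mass of BOD₅ removed per day: Q(S₀ − S) = 2180 × 2353 g/m³ = 5129 kg/d.
So the net sludge growth is P_X = 0.4960 × 5129 = 2544 kg VSS/d.

P_X ≈ 2540 kg VSS/d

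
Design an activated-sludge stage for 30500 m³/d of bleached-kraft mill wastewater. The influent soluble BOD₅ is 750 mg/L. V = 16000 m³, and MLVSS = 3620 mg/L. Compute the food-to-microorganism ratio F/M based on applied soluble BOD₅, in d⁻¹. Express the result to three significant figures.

Food-to-microorganism ratio F/M = Q S₀ / (V X) = 30500 × 750 / (16000 × 3620) = 0.3949 d⁻¹.

F/M ≈ 0.395 d⁻¹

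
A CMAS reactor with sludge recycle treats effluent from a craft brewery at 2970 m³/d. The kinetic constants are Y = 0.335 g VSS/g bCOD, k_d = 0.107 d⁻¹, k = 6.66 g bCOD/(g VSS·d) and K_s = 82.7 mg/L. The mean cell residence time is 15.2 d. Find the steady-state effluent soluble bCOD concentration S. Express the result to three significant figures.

S ≈ 6.94 mg/L

For a completely mixed reactor with recycle the Lawrence–McCarty relation gives S = K_s·(1 + k_d·θ_c) / [θ_c·(Y·k − k_d) − 1] = 82.7 × (1 + 0.107 × 15.2) / [15.2 × (0.335 × 6.66 − 0.107) − 1] = 217.2 / 31.29 = 6.942 mg/L.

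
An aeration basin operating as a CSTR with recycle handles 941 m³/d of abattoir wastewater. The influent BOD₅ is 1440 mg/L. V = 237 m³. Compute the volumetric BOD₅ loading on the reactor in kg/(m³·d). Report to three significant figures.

L_v ≈ 5.72 kg BOD₅/(m³·d)

Volumetric loading L_v = Q·S₀ / V = 941 × 1440 g/m³ / 237.0 m³ = 5717 g/(m³·d) = 5.717 kg BOD₅/(m³·d).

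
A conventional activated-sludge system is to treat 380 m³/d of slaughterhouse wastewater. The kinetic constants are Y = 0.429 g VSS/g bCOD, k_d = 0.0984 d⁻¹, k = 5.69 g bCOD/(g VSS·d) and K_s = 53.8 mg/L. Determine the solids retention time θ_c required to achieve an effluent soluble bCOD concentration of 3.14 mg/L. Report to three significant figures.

At the target effluent, Y k S/(K_s+S) = 0.429×5.69×3.14/56.94 = 0.1346 d⁻¹.
1/θ_c = 0.1346 − 0.0984 = 0.03621 d⁻¹, so θ_c = 27.62 d.

θ_c ≈ 27.6 d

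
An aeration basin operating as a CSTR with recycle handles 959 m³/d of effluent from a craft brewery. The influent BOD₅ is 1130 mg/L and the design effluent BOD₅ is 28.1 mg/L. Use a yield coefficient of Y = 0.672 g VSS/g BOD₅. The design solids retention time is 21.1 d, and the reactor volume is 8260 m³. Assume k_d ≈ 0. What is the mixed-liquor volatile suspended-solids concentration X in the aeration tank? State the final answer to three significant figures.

Without decay, X = Y Q (S₀−S) θ_c / V = 0.672 × 959 × (1130 − 28.1) × 21.1 / 8260 = 1814 mg/L.

X ≈ 1810 mg/L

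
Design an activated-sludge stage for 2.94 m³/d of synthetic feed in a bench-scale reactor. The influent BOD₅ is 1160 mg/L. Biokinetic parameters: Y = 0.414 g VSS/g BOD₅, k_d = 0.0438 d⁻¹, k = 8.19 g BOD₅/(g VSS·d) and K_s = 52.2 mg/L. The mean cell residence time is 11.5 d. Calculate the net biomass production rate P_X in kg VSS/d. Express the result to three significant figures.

P_X ≈ 0.937 kg VSS/d

For a completely mixed reactor with recycle the Lawrence–McCarty relation gives S = K_s·(1 + k_d·θ_c) / [θ_c·(Y·k − k_d) − 1] = 52.2 × (1 + 0.0438 × 11.5) / [11.5 × (0.414 × 8.19 − 0.0438) − 1] = 78.49 / 37.49 = 2.094 mg/L.
Observed yield with endogenous decay: Y_obs = Y / (1 + k_d·θ_c) = 0.414 / (1 + 0.0438 × 11.5) = 0.414 / 1.504 = 0.2753 g VSS/g BOD₅.
Mass of BOD₅ removed per day: Q(S₀ − S) = 2.94 × 1158 g/m³ = 3.404 kg/d.
Biomass produced: P_X = Y_obs·Q·ΔS = 0.2753 × 3.404 ≈ 0.9373 kg VSS/d.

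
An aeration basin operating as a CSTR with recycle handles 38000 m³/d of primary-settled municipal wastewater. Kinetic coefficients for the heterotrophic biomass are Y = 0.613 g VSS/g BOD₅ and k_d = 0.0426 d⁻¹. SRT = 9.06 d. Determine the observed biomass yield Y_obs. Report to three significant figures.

The observed yield is Y_obs = Y/(1 + k_d·θ_c) = 0.613 / (1 + 0.0426 × 9.06) = 0.613 / 1.386 = 0.4423 g VSS per g BOD₅ removed.

Y_obs ≈ 0.442 g VSS/g BOD₅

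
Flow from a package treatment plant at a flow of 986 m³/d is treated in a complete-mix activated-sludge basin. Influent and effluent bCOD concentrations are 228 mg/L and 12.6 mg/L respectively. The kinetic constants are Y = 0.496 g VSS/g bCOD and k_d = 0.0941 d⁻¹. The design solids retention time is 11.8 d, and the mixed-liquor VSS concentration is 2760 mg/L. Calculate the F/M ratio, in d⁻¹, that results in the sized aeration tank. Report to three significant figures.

F/M ≈ 0.382 d⁻¹

Rearranging the biomass balance for a CMAS with decay, V = Y·Q·ΔS·θ_c / [X·(1+k_d θ_c)] = 0.496 × 986 × (228 − 12.6) × 11.8 / [2760 × (1 + 0.0941 × 11.8)] = 1.24×10^6 / 5825 = 213.4 m³.
Food-to-microorganism ratio F/M = Q S₀ / (V X) = 986 × 228 / (213.4 × 2760) = 0.3817 d⁻¹.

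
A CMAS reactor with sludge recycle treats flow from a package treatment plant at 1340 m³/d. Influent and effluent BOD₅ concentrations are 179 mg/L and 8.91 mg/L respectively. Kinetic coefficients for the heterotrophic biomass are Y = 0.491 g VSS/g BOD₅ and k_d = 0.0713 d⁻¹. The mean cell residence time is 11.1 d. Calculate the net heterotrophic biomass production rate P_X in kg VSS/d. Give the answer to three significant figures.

Observed yield with endogenous decay: Y_obs = Y / (1 + k_d·θ_c) = 0.491 / (1 + 0.0713 × 11.1) = 0.491 / 1.791 = 0.2741 g VSS/g BOD₅.
Substrate removed = Q·(S₀ − S) = 1340 m³/d × (179 − 8.91) g/m³ = 2.28×10^5 g/d = 227.9 kg/d.
So the net sludge growth is P_X = 0.2741 × 227.9 = 62.47 kg VSS/d.

P_X ≈ 62.5 kg VSS/d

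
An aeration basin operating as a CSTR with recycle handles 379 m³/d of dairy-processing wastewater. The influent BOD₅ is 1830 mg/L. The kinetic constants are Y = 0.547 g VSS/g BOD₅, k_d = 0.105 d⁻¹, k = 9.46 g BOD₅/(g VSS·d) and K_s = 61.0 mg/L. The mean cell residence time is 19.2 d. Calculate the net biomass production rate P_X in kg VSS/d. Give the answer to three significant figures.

P_X ≈ 126 kg VSS/d

For a completely mixed reactor with recycle the Lawrence–McCarty relation gives S = K_s·(1 + k_d·θ_c) / [θ_c·(Y·k − k_d) − 1] = 61.0 × (1 + 0.105 × 19.2) / [19.2 × (0.547 × 9.46 − 0.105) − 1] = 184.0 / 96.34 = 1.910 mg/L.
The observed yield is Y_obs = Y/(1 + k_d·θ_c) = 0.547 / (1 + 0.105 × 19.2) = 0.547 / 3.016 = 0.1814 g VSS per g BOD₅ removed.
Substrate removed = Q·(S₀ − S) = 379 m³/d × (1830 − 1.91) g/m³ = 6.93×10^5 g/d = 692.8 kg/d.
Biomass produced: P_X = Y_obs·Q·ΔS = 0.1814 × 692.8 ≈ 125.7 kg VSS/d.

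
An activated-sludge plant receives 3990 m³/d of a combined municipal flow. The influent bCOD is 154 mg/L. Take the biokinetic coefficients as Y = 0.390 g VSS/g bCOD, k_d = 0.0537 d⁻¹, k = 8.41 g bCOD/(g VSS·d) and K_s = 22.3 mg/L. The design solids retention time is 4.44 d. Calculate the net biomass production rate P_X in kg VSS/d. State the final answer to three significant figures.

P_X ≈ 191 kg VSS/d

From the Monod/SRT balance for a CMAS, S = K_s·(1+k_d θ_c)/[θ_c·(Y k − k_d) − 1] = 22.3 × (1 + 0.0537 × 4.44) / [4.44 × (0.390 × 8.41 − 0.0537) − 1] = 27.62 / 13.32 = 2.073 mg/L.
Observed yield with endogenous decay: Y_obs = Y / (1 + k_d·θ_c) = 0.390 / (1 + 0.0537 × 4.44) = 0.390 / 1.238 = 0.3149 g VSS/g bCOD.
Q·(S₀ − S) = 3990 × (154 − 2.07) × 10⁻³ = 606.2 kg/d removed.
Net biomass production P_X = Y_obs × Q·(S₀ − S) = 0.3149 × 606.2 = 190.9 kg VSS/d.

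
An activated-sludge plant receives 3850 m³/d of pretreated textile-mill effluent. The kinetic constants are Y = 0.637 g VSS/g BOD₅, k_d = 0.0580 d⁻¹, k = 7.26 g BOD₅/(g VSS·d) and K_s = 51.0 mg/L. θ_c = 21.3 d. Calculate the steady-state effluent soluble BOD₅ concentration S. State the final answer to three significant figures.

For a completely mixed reactor with recycle the Lawrence–McCarty relation gives S = K_s·(1 + k_d·θ_c) / [θ_c·(Y·k − k_d) − 1] = 51.0 × (1 + 0.0580 × 21.3) / [21.3 × (0.637 × 7.26 − 0.0580) − 1] = 114.0 / 96.27 = 1.184 mg/L.

S ≈ 1.18 mg/L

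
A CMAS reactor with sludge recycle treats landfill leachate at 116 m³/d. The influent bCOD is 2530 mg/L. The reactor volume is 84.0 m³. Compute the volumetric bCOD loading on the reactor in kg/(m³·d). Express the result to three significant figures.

L_v ≈ 3.49 kg bCOD/(m³·d)

L_v = Q S₀ / V = 116 × 2530 × 10⁻³ / 84.00 = 3.494 kg/(m³·d).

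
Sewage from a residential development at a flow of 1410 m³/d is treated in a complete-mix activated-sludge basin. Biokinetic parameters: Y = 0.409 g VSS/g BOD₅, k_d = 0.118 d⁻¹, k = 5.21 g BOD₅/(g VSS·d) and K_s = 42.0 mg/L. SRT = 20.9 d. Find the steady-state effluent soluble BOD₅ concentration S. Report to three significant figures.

From the Monod/SRT balance for a CMAS, S = K_s·(1+k_d θ_c)/[θ_c·(Y k − k_d) − 1] = 42.0 × (1 + 0.118 × 20.9) / [20.9 × (0.409 × 5.21 − 0.118) − 1] = 145.6 / 41.07 = 3.545 mg/L.

S ≈ 3.54 mg/L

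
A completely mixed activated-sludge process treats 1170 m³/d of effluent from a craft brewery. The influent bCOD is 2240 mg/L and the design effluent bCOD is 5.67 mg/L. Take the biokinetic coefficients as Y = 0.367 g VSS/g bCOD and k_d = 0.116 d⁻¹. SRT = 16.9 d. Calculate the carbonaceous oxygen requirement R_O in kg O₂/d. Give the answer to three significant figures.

R_O ≈ 2150 kg O₂/d

Correct the yield for decay: Y_obs = Y/(1 + k_d θ_c) = 0.367 / (1 + 0.116 × 16.9) = 0.367 / 2.960 = 0.1240.
Mass of bCOD removed per day: Q(S₀ − S) = 1170 × 2234 g/m³ = 2614 kg/d.
Net sludge production P_X = 0.1240 × 2614 = 324.1 kg VSS/d.
R_O = Q·ΔS − 1.42 P_X = 2614 − 460.2 = 2154 kg O₂/d.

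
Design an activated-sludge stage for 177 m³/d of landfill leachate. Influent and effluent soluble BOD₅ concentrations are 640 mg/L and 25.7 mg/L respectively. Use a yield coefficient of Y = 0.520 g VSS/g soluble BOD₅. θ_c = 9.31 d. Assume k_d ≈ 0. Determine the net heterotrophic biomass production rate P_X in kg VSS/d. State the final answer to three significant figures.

P_X ≈ 56.5 kg VSS/d

No decay correction is needed, so Y_obs = Y = 0.520.
ΔS = 640 − 25.7 = 614.3 mg/L, so the substrate removal rate is 177 × 614.3/1000 = 108.7 kg soluble BOD₅/d.
Biomass produced: P_X = Y_obs·Q·ΔS = 0.5200 × 108.7 ≈ 56.54 kg VSS/d.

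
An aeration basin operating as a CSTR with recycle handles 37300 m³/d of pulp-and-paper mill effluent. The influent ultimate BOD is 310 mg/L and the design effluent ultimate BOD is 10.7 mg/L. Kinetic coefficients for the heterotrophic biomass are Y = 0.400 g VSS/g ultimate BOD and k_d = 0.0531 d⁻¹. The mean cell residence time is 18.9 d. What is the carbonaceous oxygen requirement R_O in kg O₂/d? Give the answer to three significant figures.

R_O ≈ 8000 kg O₂/d

Observed yield with endogenous decay: Y_obs = Y / (1 + k_d·θ_c) = 0.400 / (1 + 0.0531 × 18.9) = 0.400 / 2.004 = 0.1996 g VSS/g ultimate BOD.
ΔS = 310 − 10.7 = 299.3 mg/L, so the substrate removal rate is 37300 × 299.3/1000 = 11164 kg ultimate BOD/d.
Biomass synthesised: P_X = Y_obs × 11164 = 2229 kg VSS/d.
Carbonaceous O₂ demand = substrate oxidised − cell-mass equivalent = 11164 − 1.42 × 2229 = 7999 kg O₂/d.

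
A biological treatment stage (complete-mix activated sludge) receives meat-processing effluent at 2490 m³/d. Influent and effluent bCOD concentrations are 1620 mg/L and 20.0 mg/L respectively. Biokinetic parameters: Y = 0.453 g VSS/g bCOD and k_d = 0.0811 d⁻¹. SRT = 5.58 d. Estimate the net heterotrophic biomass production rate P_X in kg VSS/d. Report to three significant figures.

Observed yield with endogenous decay: Y_obs = Y / (1 + k_d·θ_c) = 0.453 / (1 + 0.0811 × 5.58) = 0.453 / 1.453 = 0.3119 g VSS/g bCOD.
Substrate removed = Q·(S₀ − S) = 2490 m³/d × (1620 − 20.0) g/m³ = 3.98×10^6 g/d = 3984 kg/d.
Net biomass production P_X = Y_obs × Q·(S₀ − S) = 0.3119 × 3984 = 1242 kg VSS/d.

P_X ≈ 1240 kg VSS/d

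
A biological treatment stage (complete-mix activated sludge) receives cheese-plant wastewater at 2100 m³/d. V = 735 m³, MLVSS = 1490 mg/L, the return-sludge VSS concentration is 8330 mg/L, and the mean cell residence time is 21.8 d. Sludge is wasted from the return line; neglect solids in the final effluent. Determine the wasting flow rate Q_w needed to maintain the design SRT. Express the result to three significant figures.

Q_w ≈ 6.03 m³/d

Q_w = (V·X)/(θ_c X_r) = 735.0 × 1490 / (21.8 × 8330) = 6.031 m³/d.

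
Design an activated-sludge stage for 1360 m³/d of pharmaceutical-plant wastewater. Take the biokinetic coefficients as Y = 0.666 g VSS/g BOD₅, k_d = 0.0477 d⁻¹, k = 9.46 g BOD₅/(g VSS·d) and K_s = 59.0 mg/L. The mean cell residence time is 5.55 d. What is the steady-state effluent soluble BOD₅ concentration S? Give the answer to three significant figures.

From the Monod/SRT balance for a CMAS, S = K_s·(1+k_d θ_c)/[θ_c·(Y k − k_d) − 1] = 59.0 × (1 + 0.0477 × 5.55) / [5.55 × (0.666 × 9.46 − 0.0477) − 1] = 74.62 / 33.70 = 2.214 mg/L.

S ≈ 2.21 mg/L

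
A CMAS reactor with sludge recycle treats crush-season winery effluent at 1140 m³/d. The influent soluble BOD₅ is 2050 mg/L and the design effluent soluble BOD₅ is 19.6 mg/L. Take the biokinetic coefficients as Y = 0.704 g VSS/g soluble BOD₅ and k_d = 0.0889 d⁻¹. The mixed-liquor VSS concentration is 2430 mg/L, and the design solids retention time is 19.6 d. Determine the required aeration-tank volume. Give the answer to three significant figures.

Rearranging the biomass balance for a CMAS with decay, V = Y·Q·ΔS·θ_c / [X·(1+k_d θ_c)] = 0.704 × 1140 × (2050 − 19.6) × 19.6 / [2430 × (1 + 0.0889 × 19.6)] = 3.19×10^7 / 6664 = 4793 m³.

V ≈ 4790 m³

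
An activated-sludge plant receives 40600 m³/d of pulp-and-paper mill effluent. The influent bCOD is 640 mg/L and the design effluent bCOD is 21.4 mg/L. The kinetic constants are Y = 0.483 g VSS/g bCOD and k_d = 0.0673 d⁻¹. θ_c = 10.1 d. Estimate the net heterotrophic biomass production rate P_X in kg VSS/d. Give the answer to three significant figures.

Correct the yield for decay: Y_obs = Y/(1 + k_d θ_c) = 0.483 / (1 + 0.0673 × 10.1) = 0.483 / 1.680 = 0.2875.
Substrate removed = Q·(S₀ − S) = 40600 m³/d × (640 − 21.4) g/m³ = 2.51×10^7 g/d = 25115 kg/d.
P_X = Y_obs · Q(S₀ − S) = 0.2875 × 25115 = 7222 kg VSS/d.

P_X ≈ 7220 kg VSS/d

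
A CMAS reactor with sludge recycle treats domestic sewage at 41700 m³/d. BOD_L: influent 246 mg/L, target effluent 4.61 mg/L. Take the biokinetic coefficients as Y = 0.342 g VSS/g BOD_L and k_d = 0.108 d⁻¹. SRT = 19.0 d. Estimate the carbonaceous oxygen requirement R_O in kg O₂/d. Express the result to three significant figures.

Observed yield with endogenous decay: Y_obs = Y / (1 + k_d·θ_c) = 0.342 / (1 + 0.108 × 19.0) = 0.342 / 3.052 = 0.1121 g VSS/g BOD_L.
ΔS = 246 − 4.61 = 241.4 mg/L, so the substrate removal rate is 41700 × 241.4/1000 = 10066 kg BOD_L/d.
Net sludge production P_X = 0.1121 × 10066 = 1128 kg VSS/d.
Carbonaceous O₂ demand = substrate oxidised − cell-mass equivalent = 10066 − 1.42 × 1128 = 8464 kg O₂/d.

R_O ≈ 8460 kg O₂/d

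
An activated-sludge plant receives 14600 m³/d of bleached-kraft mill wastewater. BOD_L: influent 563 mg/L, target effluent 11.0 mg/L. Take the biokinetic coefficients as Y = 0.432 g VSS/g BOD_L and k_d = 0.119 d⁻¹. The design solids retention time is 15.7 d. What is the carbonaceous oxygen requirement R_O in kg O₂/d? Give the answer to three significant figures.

R_O ≈ 6340 kg O₂/d

The observed yield is Y_obs = Y/(1 + k_d·θ_c) = 0.432 / (1 + 0.119 × 15.7) = 0.432 / 2.868 = 0.1506 g VSS per g BOD_L removed.
Mass of BOD_L removed per day: Q(S₀ − S) = 14600 × 552.0 g/m³ = 8059 kg/d.
Biomass synthesised: P_X = Y_obs × 8059 = 1214 kg VSS/d.
R_O = Q·(S₀ − S) − 1.42·P_X = 8059 − 1.42 × 1214 = 6336 kg O₂/d.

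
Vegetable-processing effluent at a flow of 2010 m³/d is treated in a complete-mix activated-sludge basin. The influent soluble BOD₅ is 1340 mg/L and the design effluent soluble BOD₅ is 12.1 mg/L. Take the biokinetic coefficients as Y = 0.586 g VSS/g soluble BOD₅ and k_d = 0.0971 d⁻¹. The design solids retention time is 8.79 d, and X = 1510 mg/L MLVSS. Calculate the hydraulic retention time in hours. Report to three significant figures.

Rearranging the biomass balance for a CMAS with decay, V = Y·Q·ΔS·θ_c / [X·(1+k_d θ_c)] = 0.586 × 2010 × (1340 − 12.1) × 8.79 / [1510 × (1 + 0.0971 × 8.79)] = 1.37×10^7 / 2799 = 4912 m³.
τ = V/Q = 4912/2010 = 2.444 d, or 58.65 h.

τ ≈ 58.7 h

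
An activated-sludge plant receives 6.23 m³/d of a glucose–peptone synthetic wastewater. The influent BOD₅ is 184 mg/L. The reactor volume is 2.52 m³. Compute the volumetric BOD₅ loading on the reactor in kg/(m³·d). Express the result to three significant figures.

Applied BOD₅ load per unit volume = Q·S₀/V = (6.23 × 184/1000)/2.520 = 0.4549 kg BOD₅·m⁻³·d⁻¹.

L_v ≈ 0.455 kg BOD₅/(m³·d)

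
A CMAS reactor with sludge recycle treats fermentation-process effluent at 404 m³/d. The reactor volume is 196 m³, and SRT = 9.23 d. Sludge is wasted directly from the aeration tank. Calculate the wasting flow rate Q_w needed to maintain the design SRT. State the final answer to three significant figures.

Q_w ≈ 21.2 m³/d

For wasting at MLVSS concentration, Q_w = V/θ_c = 196.0/9.23 = 21.24 m³/d.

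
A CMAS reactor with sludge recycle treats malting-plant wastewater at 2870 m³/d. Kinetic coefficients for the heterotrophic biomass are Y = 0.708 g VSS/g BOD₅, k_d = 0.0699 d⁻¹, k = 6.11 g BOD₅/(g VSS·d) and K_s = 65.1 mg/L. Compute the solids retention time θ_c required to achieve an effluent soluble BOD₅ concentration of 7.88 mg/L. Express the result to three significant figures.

At the target effluent, Y k S/(K_s+S) = 0.708×6.11×7.88/72.98 = 0.4671 d⁻¹.
θ_c = 1/(μ − k_d) = 1/(0.4671 − 0.0699) = 1/0.3972 = 2.518 d.

θ_c ≈ 2.52 d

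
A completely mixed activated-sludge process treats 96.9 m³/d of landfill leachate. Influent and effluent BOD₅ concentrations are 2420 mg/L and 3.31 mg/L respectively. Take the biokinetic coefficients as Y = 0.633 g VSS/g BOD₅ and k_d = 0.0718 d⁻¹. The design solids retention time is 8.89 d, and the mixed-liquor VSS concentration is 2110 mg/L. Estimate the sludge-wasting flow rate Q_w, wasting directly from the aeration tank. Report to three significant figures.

Q_w ≈ 42.9 m³/d

From the SRT design equation V = Y Q (S₀−S) θ_c / [X (1 + k_d θ_c)] = 0.633 × 96.9 × (2420 − 3.31) × 8.89 / [2110 × (1 + 0.0718 × 8.89)] = 1.32×10^6 / 3457 = 381.2 m³.
With mixed-liquor wasting, θ_c = V/Q_w, so Q_w = V/θ_c = 381.2/8.89 = 42.88 m³/d.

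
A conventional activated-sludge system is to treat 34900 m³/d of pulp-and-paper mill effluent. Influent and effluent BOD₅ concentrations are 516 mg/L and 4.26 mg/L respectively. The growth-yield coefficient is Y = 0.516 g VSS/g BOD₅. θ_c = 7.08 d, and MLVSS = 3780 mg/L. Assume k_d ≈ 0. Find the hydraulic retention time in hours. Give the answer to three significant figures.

With k_d = 0 the design equation reduces to V = Y Q (S₀−S) θ_c / X = 0.516 × 34900 × (516 − 4.26) × 7.08 / 3780 = 17261 m³.
HRT = V/Q = 17261 m³ / 34900 m³·d⁻¹ = 0.4946 d × 24 = 11.87 h.

τ ≈ 11.9 h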